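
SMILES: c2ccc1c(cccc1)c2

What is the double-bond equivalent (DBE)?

7

Molecular formula from the SMILES: C10H8.
DoU = (2C + 2 + N − H − X)/2 = (2·10 + 2 + 0 − 8 − 0)/2 = 14/2 = 7.
(Structurally: 2 ring(s) + 5 π bond(s) = 7.)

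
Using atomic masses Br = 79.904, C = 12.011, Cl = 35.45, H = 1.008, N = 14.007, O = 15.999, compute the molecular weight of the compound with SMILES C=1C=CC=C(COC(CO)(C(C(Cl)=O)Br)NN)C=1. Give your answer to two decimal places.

Molecular formula: C11H14BrClN2O3.
M = 1×79.904 + 11×12.011 + 1×35.45 + 14×1.008 + 2×14.007 + 3×15.999 = 337.60 g/mol.

337.60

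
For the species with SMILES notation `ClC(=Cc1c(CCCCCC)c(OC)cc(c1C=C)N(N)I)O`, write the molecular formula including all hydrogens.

Heavy atoms from the SMILES: 17 C, 1 Cl, 1 I, 2 N, 2 O.
Implicit hydrogens by atom environment:
  6 × C: 2 H each → 12
  5 × C (aromatic): no H
  2 × C: 3 H each → 6
  2 × C: 1 H each → 2
  1 × C (aromatic): 1 H
  1 × C: no H
  1 × Cl: no H
  1 × I: no H
  1 × N: 2 H
  1 × N: no H
  1 × O: 1 H
  1 × O: no H
  Total hydrogens = 24.
Molecular formula: C17H24ClIN2O2

C17H24ClIN2O2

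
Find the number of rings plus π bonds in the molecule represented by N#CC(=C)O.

3

Molecular formula from the SMILES: C3H3NO.
DoU = (2C + 2 + N − H − X)/2 = (2·3 + 2 + 1 − 3 − 0)/2 = 6/2 = 3.
(Structurally: 0 ring(s) + 3 π bond(s) = 3.)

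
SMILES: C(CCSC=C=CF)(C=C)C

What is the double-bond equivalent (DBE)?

Molecular formula from the SMILES: C9H13FS.
DoU = (2C + 2 + N − H − X)/2 = (2·9 + 2 + 0 − 13 − 1)/2 = 6/2 = 3.
(Structurally: 0 ring(s) + 3 π bond(s) = 3.)

3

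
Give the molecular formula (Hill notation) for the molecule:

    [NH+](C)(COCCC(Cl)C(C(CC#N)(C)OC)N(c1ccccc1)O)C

C18H29ClN3O3+

Heavy atoms from the SMILES: 18 C, 1 Cl, 3 N, 3 O.
Implicit hydrogens by atom environment:
  5 × C (aromatic): 1 H each → 5
  4 × C: 3 H each → 12
  4 × C: 2 H each → 8
  2 × C: 1 H each → 2
  2 × C: no H
  2 × N: no H
  2 × O: no H
  1 × C (aromatic): no H
  1 × Cl: no H
  1 × N (charge +1): 1 H
  1 × O: 1 H
  Total hydrogens = 29.
Net charge +1.
Molecular formula: C18H29ClN3O3+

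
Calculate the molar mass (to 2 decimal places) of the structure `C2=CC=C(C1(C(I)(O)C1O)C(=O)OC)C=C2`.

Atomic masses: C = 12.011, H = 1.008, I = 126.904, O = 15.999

Molecular formula: C11H11IO4.
M = 11×12.011 + 11×1.008 + 1×126.904 + 4×15.999 = 334.11 g/mol.

334.11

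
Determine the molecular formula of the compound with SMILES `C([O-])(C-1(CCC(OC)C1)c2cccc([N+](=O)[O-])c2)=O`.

Heavy atoms from the SMILES: 13 C, 1 N, 5 O.
Implicit hydrogens by atom environment:
  4 × C (aromatic): 1 H each → 4
  3 × C: 2 H each → 6
  3 × O: no H
  2 × C: no H
  2 × C (aromatic): no H
  2 × O (charge -1): no H
  1 × C: 3 H
  1 × C: 1 H
  1 × N (charge +1): no H
  Total hydrogens = 14.
Net charge -1.
Molecular formula: C13H14NO5-

C13H14NO5-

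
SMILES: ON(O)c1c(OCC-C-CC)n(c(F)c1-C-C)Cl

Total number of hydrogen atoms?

18

Hydrogens are implicit in SMILES; fill each atom to its normal valence:
  5 × C: 2 H each → 10
  4 × C (aromatic): no H
  2 × C: 3 H each → 6
  2 × O: 1 H each → 2
  1 × Cl: no H
  1 × F: no H
  1 × N (aromatic): no H
  1 × N: no H
  1 × O: no H
  Total hydrogens = 18.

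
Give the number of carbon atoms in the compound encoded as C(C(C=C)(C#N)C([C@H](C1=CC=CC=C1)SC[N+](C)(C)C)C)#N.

18

The symbol for carbon appears 18 times in the SMILES.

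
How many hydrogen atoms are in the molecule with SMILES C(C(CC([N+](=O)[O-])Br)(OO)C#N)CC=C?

Hydrogens are implicit in SMILES; fill each atom to its normal valence:
  4 × C: 2 H each → 8
  2 × C: 1 H each → 2
  2 × C: no H
  2 × O: no H
  1 × Br: no H
  1 × N (charge +1): no H
  1 × N: no H
  1 × O: 1 H
  1 × O (charge -1): no H
  Total hydrogens = 11.

11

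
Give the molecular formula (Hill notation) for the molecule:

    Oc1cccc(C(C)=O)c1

C8H8O2

Heavy atoms from the SMILES: 8 C, 2 O.
Implicit hydrogens by atom environment:
  4 × C (aromatic): 1 H each → 4
  2 × C (aromatic): no H
  1 × C: 3 H
  1 × C: no H
  1 × O: 1 H
  1 × O: no H
  Total hydrogens = 8.
Molecular formula: C8H8O2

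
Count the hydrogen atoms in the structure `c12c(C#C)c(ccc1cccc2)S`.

8

Hydrogens are implicit in SMILES; fill each atom to its normal valence:
  6 × C (aromatic): 1 H each → 6
  4 × C (aromatic): no H
  1 × C: 1 H
  1 × C: no H
  1 × S: 1 H
  Total hydrogens = 8.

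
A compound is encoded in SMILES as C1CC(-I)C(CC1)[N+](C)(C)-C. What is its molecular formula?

Heavy atoms from the SMILES: 9 C, 1 I, 1 N.
Implicit hydrogens by atom environment:
  4 × C: 2 H each → 8
  3 × C: 3 H each → 9
  2 × C: 1 H each → 2
  1 × I: no H
  1 × N (charge +1): no H
  Total hydrogens = 19.
Net charge +1.
Molecular formula: C9H19IN+

C9H19IN+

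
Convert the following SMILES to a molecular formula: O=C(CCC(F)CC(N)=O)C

C7H12FNO2

Heavy atoms from the SMILES: 7 C, 1 F, 1 N, 2 O.
Implicit hydrogens by atom environment:
  3 × C: 2 H each → 6
  2 × C: no H
  2 × O: no H
  1 × C: 3 H
  1 × C: 1 H
  1 × F: no H
  1 × N: 2 H
  Total hydrogens = 12.
Molecular formula: C7H12FNO2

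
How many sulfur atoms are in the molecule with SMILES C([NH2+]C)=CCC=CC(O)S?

The symbol for sulfur appears 1 time in the SMILES.

1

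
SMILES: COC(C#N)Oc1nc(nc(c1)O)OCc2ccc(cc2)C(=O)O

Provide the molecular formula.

C15H13N3O6

Heavy atoms from the SMILES: 15 C, 3 N, 6 O.
Implicit hydrogens by atom environment:
  5 × C (aromatic): 1 H each → 5
  5 × C (aromatic): no H
  4 × O: no H
  2 × C: no H
  2 × N (aromatic): no H
  2 × O: 1 H each → 2
  1 × C: 3 H
  1 × C: 2 H
  1 × C: 1 H
  1 × N: no H
  Total hydrogens = 13.
Molecular formula: C15H13N3O6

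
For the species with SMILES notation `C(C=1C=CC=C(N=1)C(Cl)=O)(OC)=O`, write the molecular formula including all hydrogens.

C8H6ClNO3

Heavy atoms from the SMILES: 8 C, 1 Cl, 1 N, 3 O.
Implicit hydrogens by atom environment:
  3 × C (aromatic): 1 H each → 3
  3 × O: no H
  2 × C (aromatic): no H
  2 × C: no H
  1 × C: 3 H
  1 × Cl: no H
  1 × N (aromatic): no H
  Total hydrogens = 6.
Molecular formula: C8H6ClNO3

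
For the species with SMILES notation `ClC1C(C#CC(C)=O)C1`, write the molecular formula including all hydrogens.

C7H7ClO

Heavy atoms from the SMILES: 7 C, 1 Cl, 1 O.
Implicit hydrogens by atom environment:
  3 × C: no H
  2 × C: 1 H each → 2
  1 × C: 3 H
  1 × C: 2 H
  1 × Cl: no H
  1 × O: no H
  Total hydrogens = 7.
Molecular formula: C7H7ClO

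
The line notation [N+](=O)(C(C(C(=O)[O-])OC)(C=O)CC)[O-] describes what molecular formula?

C7H10NO6-

Heavy atoms from the SMILES: 7 C, 1 N, 6 O.
Implicit hydrogens by atom environment:
  4 × O: no H
  2 × C: 3 H each → 6
  2 × C: 1 H each → 2
  2 × C: no H
  2 × O (charge -1): no H
  1 × C: 2 H
  1 × N (charge +1): no H
  Total hydrogens = 10.
Net charge -1.
Molecular formula: C7H10NO6-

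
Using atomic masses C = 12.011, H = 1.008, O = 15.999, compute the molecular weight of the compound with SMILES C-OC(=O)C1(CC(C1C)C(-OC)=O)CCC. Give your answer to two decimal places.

228.29

Molecular formula: C12H20O4.
M = 12×12.011 + 20×1.008 + 4×15.999 = 228.29 g/mol.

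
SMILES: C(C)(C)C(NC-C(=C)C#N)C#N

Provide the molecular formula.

C9H13N3

Heavy atoms from the SMILES: 9 C, 3 N.
Implicit hydrogens by atom environment:
  3 × C: no H
  2 × C: 3 H each → 6
  2 × C: 2 H each → 4
  2 × C: 1 H each → 2
  2 × N: no H
  1 × N: 1 H
  Total hydrogens = 13.
Molecular formula: C9H13N3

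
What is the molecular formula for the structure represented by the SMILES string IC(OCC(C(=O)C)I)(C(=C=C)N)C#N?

C9H10I2N2O2

Heavy atoms from the SMILES: 9 C, 2 I, 2 N, 2 O.
Implicit hydrogens by atom environment:
  5 × C: no H
  2 × C: 2 H each → 4
  2 × I: no H
  2 × O: no H
  1 × C: 3 H
  1 × C: 1 H
  1 × N: 2 H
  1 × N: no H
  Total hydrogens = 10.
Molecular formula: C9H10I2N2O2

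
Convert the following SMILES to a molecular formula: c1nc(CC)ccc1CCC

Heavy atoms from the SMILES: 10 C, 1 N.
Implicit hydrogens by atom environment:
  3 × C: 2 H each → 6
  3 × C (aromatic): 1 H each → 3
  2 × C: 3 H each → 6
  2 × C (aromatic): no H
  1 × N (aromatic): no H
  Total hydrogens = 15.
Molecular formula: C10H15N

C10H15N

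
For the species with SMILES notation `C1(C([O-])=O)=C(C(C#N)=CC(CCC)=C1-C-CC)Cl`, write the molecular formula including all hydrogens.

C14H15ClNO2-

Heavy atoms from the SMILES: 14 C, 1 Cl, 1 N, 2 O.
Implicit hydrogens by atom environment:
  5 × C (aromatic): no H
  4 × C: 2 H each → 8
  2 × C: 3 H each → 6
  2 × C: no H
  1 × C (aromatic): 1 H
  1 × Cl: no H
  1 × N: no H
  1 × O: no H
  1 × O (charge -1): no H
  Total hydrogens = 15.
Net charge -1.
Molecular formula: C14H15ClNO2-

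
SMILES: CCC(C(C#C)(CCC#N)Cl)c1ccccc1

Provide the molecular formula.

Heavy atoms from the SMILES: 15 C, 1 Cl, 1 N.
Implicit hydrogens by atom environment:
  5 × C (aromatic): 1 H each → 5
  3 × C: 2 H each → 6
  3 × C: no H
  2 × C: 1 H each → 2
  1 × C: 3 H
  1 × C (aromatic): no H
  1 × Cl: no H
  1 × N: no H
  Total hydrogens = 16.
Molecular formula: C15H16ClN

C15H16ClN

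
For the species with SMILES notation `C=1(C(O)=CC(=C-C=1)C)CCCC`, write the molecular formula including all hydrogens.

C11H16O

Heavy atoms from the SMILES: 11 C, 1 O.
Implicit hydrogens by atom environment:
  3 × C: 2 H each → 6
  3 × C (aromatic): 1 H each → 3
  3 × C (aromatic): no H
  2 × C: 3 H each → 6
  1 × O: 1 H
  Total hydrogens = 16.
Molecular formula: C11H16O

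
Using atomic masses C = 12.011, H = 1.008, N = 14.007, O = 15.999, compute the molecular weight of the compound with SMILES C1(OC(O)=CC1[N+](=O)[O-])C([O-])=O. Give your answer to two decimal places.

Molecular formula: C5H4NO6-.
M = 5×12.011 + 4×1.008 + 1×14.007 + 6×15.999 = 174.09 g/mol.

174.09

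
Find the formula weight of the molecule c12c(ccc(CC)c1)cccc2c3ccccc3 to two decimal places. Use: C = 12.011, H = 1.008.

232.33

Molecular formula: C18H16.
M = 18×12.011 + 16×1.008 = 232.33 g/mol.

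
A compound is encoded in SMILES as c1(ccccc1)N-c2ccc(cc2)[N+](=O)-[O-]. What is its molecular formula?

C12H10N2O2

Heavy atoms from the SMILES: 12 C, 2 N, 2 O.
Implicit hydrogens by atom environment:
  9 × C (aromatic): 1 H each → 9
  3 × C (aromatic): no H
  1 × N: 1 H
  1 × N (charge +1): no H
  1 × O: no H
  1 × O (charge -1): no H
  Total hydrogens = 10.
Molecular formula: C12H10N2O2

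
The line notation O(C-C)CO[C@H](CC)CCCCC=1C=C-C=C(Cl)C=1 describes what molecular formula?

C16H25ClO2

Heavy atoms from the SMILES: 16 C, 1 Cl, 2 O.
Implicit hydrogens by atom environment:
  7 × C: 2 H each → 14
  4 × C (aromatic): 1 H each → 4
  2 × C: 3 H each → 6
  2 × C (aromatic): no H
  2 × O: no H
  1 × C: 1 H
  1 × Cl: no H
  Total hydrogens = 25.
Molecular formula: C16H25ClO2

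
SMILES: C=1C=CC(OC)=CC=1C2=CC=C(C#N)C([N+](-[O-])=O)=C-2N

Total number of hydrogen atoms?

11

Hydrogens are implicit in SMILES; fill each atom to its normal valence:
  6 × C (aromatic): 1 H each → 6
  6 × C (aromatic): no H
  2 × O: no H
  1 × C: 3 H
  1 × C: no H
  1 × N: 2 H
  1 × N (charge +1): no H
  1 × N: no H
  1 × O (charge -1): no H
  Total hydrogens = 11.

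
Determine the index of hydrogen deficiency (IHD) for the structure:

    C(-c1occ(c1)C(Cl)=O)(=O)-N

Molecular formula from the SMILES: C6H4ClNO3.
DoU = (2C + 2 + N − H − X)/2 = (2·6 + 2 + 1 − 4 − 1)/2 = 10/2 = 5.
(Structurally: 1 ring(s) + 4 π bond(s) = 5.)

5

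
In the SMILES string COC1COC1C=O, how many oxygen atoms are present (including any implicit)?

3

The symbol for oxygen appears 3 times in the SMILES.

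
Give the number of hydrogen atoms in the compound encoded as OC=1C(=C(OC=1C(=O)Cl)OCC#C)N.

6

Hydrogens are implicit in SMILES; fill each atom to its normal valence:
  4 × C (aromatic): no H
  2 × C: no H
  2 × O: no H
  1 × C: 2 H
  1 × C: 1 H
  1 × Cl: no H
  1 × N: 2 H
  1 × O: 1 H
  1 × O (aromatic): no H
  Total hydrogens = 6.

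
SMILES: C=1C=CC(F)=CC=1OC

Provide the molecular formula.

C7H7FO

Heavy atoms from the SMILES: 7 C, 1 F, 1 O.
Implicit hydrogens by atom environment:
  4 × C (aromatic): 1 H each → 4
  2 × C (aromatic): no H
  1 × C: 3 H
  1 × F: no H
  1 × O: no H
  Total hydrogens = 7.
Molecular formula: C7H7FO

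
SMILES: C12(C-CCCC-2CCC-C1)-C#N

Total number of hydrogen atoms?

Hydrogens are implicit in SMILES; fill each atom to its normal valence:
  8 × C: 2 H each → 16
  2 × C: no H
  1 × C: 1 H
  1 × N: no H
  Total hydrogens = 17.

17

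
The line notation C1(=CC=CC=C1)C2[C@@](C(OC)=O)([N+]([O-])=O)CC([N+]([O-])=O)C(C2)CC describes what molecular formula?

C16H20N2O6

Heavy atoms from the SMILES: 16 C, 2 N, 6 O.
Implicit hydrogens by atom environment:
  5 × C (aromatic): 1 H each → 5
  4 × O: no H
  3 × C: 2 H each → 6
  3 × C: 1 H each → 3
  2 × C: 3 H each → 6
  2 × C: no H
  2 × N (charge +1): no H
  2 × O (charge -1): no H
  1 × C (aromatic): no H
  Total hydrogens = 20.
Molecular formula: C16H20N2O6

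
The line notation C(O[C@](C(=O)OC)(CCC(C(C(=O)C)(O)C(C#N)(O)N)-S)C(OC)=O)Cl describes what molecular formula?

Heavy atoms from the SMILES: 14 C, 1 Cl, 2 N, 8 O, 1 S.
Implicit hydrogens by atom environment:
  7 × C: no H
  6 × O: no H
  3 × C: 3 H each → 9
  3 × C: 2 H each → 6
  2 × O: 1 H each → 2
  1 × C: 1 H
  1 × Cl: no H
  1 × N: 2 H
  1 × N: no H
  1 × S: 1 H
  Total hydrogens = 21.
Molecular formula: C14H21ClN2O8S

C14H21ClN2O8S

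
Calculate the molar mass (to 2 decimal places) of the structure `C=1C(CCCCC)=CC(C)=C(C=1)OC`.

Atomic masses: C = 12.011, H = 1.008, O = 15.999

Molecular formula: C13H20O.
M = 13×12.011 + 20×1.008 + 1×15.999 = 192.30 g/mol.

192.30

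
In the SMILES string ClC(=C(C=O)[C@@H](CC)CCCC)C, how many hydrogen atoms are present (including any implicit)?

19

Hydrogens are implicit in SMILES; fill each atom to its normal valence:
  4 × C: 2 H each → 8
  3 × C: 3 H each → 9
  2 × C: 1 H each → 2
  2 × C: no H
  1 × Cl: no H
  1 × O: no H
  Total hydrogens = 19.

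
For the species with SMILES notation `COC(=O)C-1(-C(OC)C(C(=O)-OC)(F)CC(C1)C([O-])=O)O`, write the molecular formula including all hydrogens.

Heavy atoms from the SMILES: 12 C, 1 F, 8 O.
Implicit hydrogens by atom environment:
  6 × O: no H
  5 × C: no H
  3 × C: 3 H each → 9
  2 × C: 2 H each → 4
  2 × C: 1 H each → 2
  1 × F: no H
  1 × O: 1 H
  1 × O (charge -1): no H
  Total hydrogens = 16.
Net charge -1.
Molecular formula: C12H16FO8-

C12H16FO8-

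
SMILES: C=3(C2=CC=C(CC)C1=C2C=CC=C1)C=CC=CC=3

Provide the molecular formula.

Heavy atoms from the SMILES: 18 C.
Implicit hydrogens by atom environment:
  11 × C (aromatic): 1 H each → 11
  5 × C (aromatic): no H
  1 × C: 3 H
  1 × C: 2 H
  Total hydrogens = 16.
Molecular formula: C18H16

C18H16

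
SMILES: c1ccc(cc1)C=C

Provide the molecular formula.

Heavy atoms from the SMILES: 8 C.
Implicit hydrogens by atom environment:
  5 × C (aromatic): 1 H each → 5
  1 × C: 2 H
  1 × C: 1 H
  1 × C (aromatic): no H
  Total hydrogens = 8.
Molecular formula: C8H8

C8H8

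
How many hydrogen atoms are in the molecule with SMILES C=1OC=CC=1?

4

Hydrogens are implicit in SMILES; fill each atom to its normal valence:
  4 × C (aromatic): 1 H each → 4
  1 × O (aromatic): no H
  Total hydrogens = 4.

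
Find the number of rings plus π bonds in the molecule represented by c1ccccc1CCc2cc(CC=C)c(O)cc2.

Molecular formula from the SMILES: C17H18O.
DoU = (2C + 2 + N − H − X)/2 = (2·17 + 2 + 0 − 18 − 0)/2 = 18/2 = 9.
(Structurally: 2 ring(s) + 7 π bond(s) = 9.)

9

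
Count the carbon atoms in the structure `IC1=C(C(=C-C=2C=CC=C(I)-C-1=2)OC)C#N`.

12

The symbol for carbon appears 12 times in the SMILES.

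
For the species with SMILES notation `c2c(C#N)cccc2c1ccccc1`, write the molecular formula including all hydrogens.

Heavy atoms from the SMILES: 13 C, 1 N.
Implicit hydrogens by atom environment:
  9 × C (aromatic): 1 H each → 9
  3 × C (aromatic): no H
  1 × C: no H
  1 × N: no H
  Total hydrogens = 9.
Molecular formula: C13H9N

C13H9N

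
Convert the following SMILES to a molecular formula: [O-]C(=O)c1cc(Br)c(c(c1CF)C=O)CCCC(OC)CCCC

C18H23BrFO4-

Heavy atoms from the SMILES: 1 Br, 18 C, 1 F, 4 O.
Implicit hydrogens by atom environment:
  7 × C: 2 H each → 14
  5 × C (aromatic): no H
  3 × O: no H
  2 × C: 3 H each → 6
  2 × C: 1 H each → 2
  1 × Br: no H
  1 × C (aromatic): 1 H
  1 × C: no H
  1 × F: no H
  1 × O (charge -1): no H
  Total hydrogens = 23.
Net charge -1.
Molecular formula: C18H23BrFO4-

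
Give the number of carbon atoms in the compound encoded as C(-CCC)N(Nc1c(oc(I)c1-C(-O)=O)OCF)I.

The symbol for carbon appears 10 times in the SMILES. Lowercase c denotes aromatic carbon and counts toward C.

10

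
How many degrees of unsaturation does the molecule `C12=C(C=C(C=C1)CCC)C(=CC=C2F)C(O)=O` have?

Molecular formula from the SMILES: C14H13FO2.
DoU = (2C + 2 + N − H − X)/2 = (2·14 + 2 + 0 − 13 − 1)/2 = 16/2 = 8.
(Structurally: 2 ring(s) + 6 π bond(s) = 8.)

8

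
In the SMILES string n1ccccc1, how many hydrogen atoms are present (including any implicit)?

Hydrogens are implicit in SMILES; fill each atom to its normal valence:
  5 × C (aromatic): 1 H each → 5
  1 × N (aromatic): no H
  Total hydrogens = 5.

5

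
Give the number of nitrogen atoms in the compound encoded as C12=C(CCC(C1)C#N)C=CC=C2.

The symbol for nitrogen appears 1 time in the SMILES.

1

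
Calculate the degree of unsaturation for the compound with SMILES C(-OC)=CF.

1

Molecular formula from the SMILES: C3H5FO.
DoU = (2C + 2 + N − H − X)/2 = (2·3 + 2 + 0 − 5 − 1)/2 = 2/2 = 1.
(Structurally: 0 ring(s) + 1 π bond(s) = 1.)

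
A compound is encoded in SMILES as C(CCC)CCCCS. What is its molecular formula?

Heavy atoms from the SMILES: 8 C, 1 S.
Implicit hydrogens by atom environment:
  7 × C: 2 H each → 14
  1 × C: 3 H
  1 × S: 1 H
  Total hydrogens = 18.
Molecular formula: C8H18S

C8H18S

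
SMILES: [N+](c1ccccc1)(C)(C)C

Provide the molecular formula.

C9H14N+

Heavy atoms from the SMILES: 9 C, 1 N.
Implicit hydrogens by atom environment:
  5 × C (aromatic): 1 H each → 5
  3 × C: 3 H each → 9
  1 × C (aromatic): no H
  1 × N (charge +1): no H
  Total hydrogens = 14.
Net charge +1.
Molecular formula: C9H14N+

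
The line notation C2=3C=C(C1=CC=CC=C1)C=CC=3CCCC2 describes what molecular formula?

C16H16

Heavy atoms from the SMILES: 16 C.
Implicit hydrogens by atom environment:
  8 × C (aromatic): 1 H each → 8
  4 × C: 2 H each → 8
  4 × C (aromatic): no H
  Total hydrogens = 16.
Molecular formula: C16H16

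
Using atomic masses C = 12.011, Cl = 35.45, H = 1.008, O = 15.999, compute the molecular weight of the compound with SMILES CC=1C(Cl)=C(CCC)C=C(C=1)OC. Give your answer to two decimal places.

Molecular formula: C11H15ClO.
M = 11×12.011 + 1×35.45 + 15×1.008 + 1×15.999 = 198.69 g/mol.

198.69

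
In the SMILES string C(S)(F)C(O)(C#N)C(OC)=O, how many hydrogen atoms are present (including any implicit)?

6

Hydrogens are implicit in SMILES; fill each atom to its normal valence:
  3 × C: no H
  2 × O: no H
  1 × C: 3 H
  1 × C: 1 H
  1 × F: no H
  1 × N: no H
  1 × O: 1 H
  1 × S: 1 H
  Total hydrogens = 6.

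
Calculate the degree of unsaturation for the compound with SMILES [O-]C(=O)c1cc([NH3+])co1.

Molecular formula from the SMILES: C5H5NO3.
DoU = (2C + 2 + N − H − X)/2 = (2·5 + 2 + 1 − 5 − 0)/2 = 8/2 = 4.
(Structurally: 1 ring(s) + 3 π bond(s) = 4.)

4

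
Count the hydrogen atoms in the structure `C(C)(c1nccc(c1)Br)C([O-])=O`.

7

Hydrogens are implicit in SMILES; fill each atom to its normal valence:
  3 × C (aromatic): 1 H each → 3
  2 × C (aromatic): no H
  1 × Br: no H
  1 × C: 3 H
  1 × C: 1 H
  1 × C: no H
  1 × N (aromatic): no H
  1 × O: no H
  1 × O (charge -1): no H
  Total hydrogens = 7.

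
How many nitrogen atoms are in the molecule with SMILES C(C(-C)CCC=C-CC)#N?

1

The symbol for nitrogen appears 1 time in the SMILES.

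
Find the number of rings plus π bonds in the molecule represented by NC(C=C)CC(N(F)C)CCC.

1

Molecular formula from the SMILES: C9H19FN2.
DoU = (2C + 2 + N − H − X)/2 = (2·9 + 2 + 2 − 19 − 1)/2 = 2/2 = 1.
(Structurally: 0 ring(s) + 1 π bond(s) = 1.)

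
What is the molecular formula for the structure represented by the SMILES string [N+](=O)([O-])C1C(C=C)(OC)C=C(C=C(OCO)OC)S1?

C11H15NO6S

Heavy atoms from the SMILES: 11 C, 1 N, 6 O, 1 S.
Implicit hydrogens by atom environment:
  4 × C: 1 H each → 4
  4 × O: no H
  3 × C: no H
  2 × C: 3 H each → 6
  2 × C: 2 H each → 4
  1 × N (charge +1): no H
  1 × O: 1 H
  1 × O (charge -1): no H
  1 × S: no H
  Total hydrogens = 15.
Molecular formula: C11H15NO6S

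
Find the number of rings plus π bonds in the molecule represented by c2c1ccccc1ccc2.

Molecular formula from the SMILES: C10H8.
DoU = (2C + 2 + N − H − X)/2 = (2·10 + 2 + 0 − 8 − 0)/2 = 14/2 = 7.
(Structurally: 2 ring(s) + 5 π bond(s) = 7.)

7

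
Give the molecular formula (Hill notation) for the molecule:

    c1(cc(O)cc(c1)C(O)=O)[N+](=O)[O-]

Heavy atoms from the SMILES: 7 C, 1 N, 5 O.
Implicit hydrogens by atom environment:
  3 × C (aromatic): 1 H each → 3
  3 × C (aromatic): no H
  2 × O: 1 H each → 2
  2 × O: no H
  1 × C: no H
  1 × N (charge +1): no H
  1 × O (charge -1): no H
  Total hydrogens = 5.
Molecular formula: C7H5NO5

C7H5NO5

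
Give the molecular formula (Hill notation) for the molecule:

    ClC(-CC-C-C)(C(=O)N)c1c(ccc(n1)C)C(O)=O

Heavy atoms from the SMILES: 13 C, 1 Cl, 2 N, 3 O.
Implicit hydrogens by atom environment:
  3 × C: 2 H each → 6
  3 × C (aromatic): no H
  3 × C: no H
  2 × C: 3 H each → 6
  2 × C (aromatic): 1 H each → 2
  2 × O: no H
  1 × Cl: no H
  1 × N: 2 H
  1 × N (aromatic): no H
  1 × O: 1 H
  Total hydrogens = 17.
Molecular formula: C13H17ClN2O3

C13H17ClN2O3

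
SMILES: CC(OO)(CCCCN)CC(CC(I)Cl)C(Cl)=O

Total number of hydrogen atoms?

Hydrogens are implicit in SMILES; fill each atom to its normal valence:
  6 × C: 2 H each → 12
  2 × C: 1 H each → 2
  2 × C: no H
  2 × Cl: no H
  2 × O: no H
  1 × C: 3 H
  1 × I: no H
  1 × N: 2 H
  1 × O: 1 H
  Total hydrogens = 20.

20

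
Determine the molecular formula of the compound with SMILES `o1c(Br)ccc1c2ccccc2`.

C10H7BrO

Heavy atoms from the SMILES: 1 Br, 10 C, 1 O.
Implicit hydrogens by atom environment:
  7 × C (aromatic): 1 H each → 7
  3 × C (aromatic): no H
  1 × Br: no H
  1 × O (aromatic): no H
  Total hydrogens = 7.
Molecular formula: C10H7BrO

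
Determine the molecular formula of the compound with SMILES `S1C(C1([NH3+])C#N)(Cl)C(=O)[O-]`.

Heavy atoms from the SMILES: 4 C, 1 Cl, 2 N, 2 O, 1 S.
Implicit hydrogens by atom environment:
  4 × C: no H
  1 × Cl: no H
  1 × N (charge +1): 3 H
  1 × N: no H
  1 × O: no H
  1 × O (charge -1): no H
  1 × S: no H
  Total hydrogens = 3.
Molecular formula: C4H3ClN2O2S

C4H3ClN2O2S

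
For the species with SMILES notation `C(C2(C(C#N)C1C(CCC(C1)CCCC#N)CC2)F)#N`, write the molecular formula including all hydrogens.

C16H20FN3

Heavy atoms from the SMILES: 16 C, 1 F, 3 N.
Implicit hydrogens by atom environment:
  8 × C: 2 H each → 16
  4 × C: 1 H each → 4
  4 × C: no H
  3 × N: no H
  1 × F: no H
  Total hydrogens = 20.
Molecular formula: C16H20FN3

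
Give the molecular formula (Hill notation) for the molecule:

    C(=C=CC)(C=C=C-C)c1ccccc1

C14H14

Heavy atoms from the SMILES: 14 C.
Implicit hydrogens by atom environment:
  5 × C (aromatic): 1 H each → 5
  3 × C: 1 H each → 3
  3 × C: no H
  2 × C: 3 H each → 6
  1 × C (aromatic): no H
  Total hydrogens = 14.
Molecular formula: C14H14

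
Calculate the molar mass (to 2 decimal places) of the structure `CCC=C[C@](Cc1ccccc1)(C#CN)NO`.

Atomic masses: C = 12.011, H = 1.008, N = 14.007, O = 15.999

Molecular formula: C14H18N2O.
M = 14×12.011 + 18×1.008 + 2×14.007 + 1×15.999 = 230.31 g/mol.

230.31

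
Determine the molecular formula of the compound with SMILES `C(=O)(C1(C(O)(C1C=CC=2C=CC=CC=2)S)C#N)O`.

C13H11NO3S

Heavy atoms from the SMILES: 13 C, 1 N, 3 O, 1 S.
Implicit hydrogens by atom environment:
  5 × C (aromatic): 1 H each → 5
  4 × C: no H
  3 × C: 1 H each → 3
  2 × O: 1 H each → 2
  1 × C (aromatic): no H
  1 × N: no H
  1 × O: no H
  1 × S: 1 H
  Total hydrogens = 11.
Molecular formula: C13H11NO3S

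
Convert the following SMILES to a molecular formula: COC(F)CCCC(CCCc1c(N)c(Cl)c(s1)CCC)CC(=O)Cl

Heavy atoms from the SMILES: 18 C, 2 Cl, 1 F, 1 N, 2 O, 1 S.
Implicit hydrogens by atom environment:
  9 × C: 2 H each → 18
  4 × C (aromatic): no H
  2 × C: 3 H each → 6
  2 × C: 1 H each → 2
  2 × Cl: no H
  2 × O: no H
  1 × C: no H
  1 × F: no H
  1 × N: 2 H
  1 × S (aromatic): no H
  Total hydrogens = 28.
Molecular formula: C18H28Cl2FNO2S

C18H28Cl2FNO2S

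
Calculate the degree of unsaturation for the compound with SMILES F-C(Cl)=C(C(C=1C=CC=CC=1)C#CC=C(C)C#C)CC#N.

12

Molecular formula from the SMILES: C18H13ClFN.
DoU = (2C + 2 + N − H − X)/2 = (2·18 + 2 + 1 − 13 − 2)/2 = 24/2 = 12.
(Structurally: 1 ring(s) + 11 π bond(s) = 12.)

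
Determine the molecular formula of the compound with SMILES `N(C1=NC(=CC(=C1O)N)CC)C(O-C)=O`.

C9H13N3O3

Heavy atoms from the SMILES: 9 C, 3 N, 3 O.
Implicit hydrogens by atom environment:
  4 × C (aromatic): no H
  2 × C: 3 H each → 6
  2 × O: no H
  1 × C: 2 H
  1 × C (aromatic): 1 H
  1 × C: no H
  1 × N: 2 H
  1 × N: 1 H
  1 × N (aromatic): no H
  1 × O: 1 H
  Total hydrogens = 13.
Molecular formula: C9H13N3O3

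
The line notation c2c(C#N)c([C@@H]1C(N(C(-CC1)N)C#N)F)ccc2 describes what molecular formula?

Heavy atoms from the SMILES: 13 C, 1 F, 4 N.
Implicit hydrogens by atom environment:
  4 × C (aromatic): 1 H each → 4
  3 × C: 1 H each → 3
  3 × N: no H
  2 × C: 2 H each → 4
  2 × C: no H
  2 × C (aromatic): no H
  1 × F: no H
  1 × N: 2 H
  Total hydrogens = 13.
Molecular formula: C13H13FN4

C13H13FN4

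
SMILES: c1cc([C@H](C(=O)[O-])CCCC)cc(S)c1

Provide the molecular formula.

C12H15O2S-

Heavy atoms from the SMILES: 12 C, 2 O, 1 S.
Implicit hydrogens by atom environment:
  4 × C (aromatic): 1 H each → 4
  3 × C: 2 H each → 6
  2 × C (aromatic): no H
  1 × C: 3 H
  1 × C: 1 H
  1 × C: no H
  1 × O: no H
  1 × O (charge -1): no H
  1 × S: 1 H
  Total hydrogens = 15.
Net charge -1.
Molecular formula: C12H15O2S-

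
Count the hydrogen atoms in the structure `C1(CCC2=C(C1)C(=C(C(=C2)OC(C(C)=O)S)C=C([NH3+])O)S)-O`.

20

Hydrogens are implicit in SMILES; fill each atom to its normal valence:
  5 × C (aromatic): no H
  3 × C: 2 H each → 6
  3 × C: 1 H each → 3
  2 × C: no H
  2 × O: 1 H each → 2
  2 × O: no H
  2 × S: 1 H each → 2
  1 × C: 3 H
  1 × C (aromatic): 1 H
  1 × N (charge +1): 3 H
  Total hydrogens = 20.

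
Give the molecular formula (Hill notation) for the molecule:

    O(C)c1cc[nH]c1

C5H7NO

Heavy atoms from the SMILES: 5 C, 1 N, 1 O.
Implicit hydrogens by atom environment:
  3 × C (aromatic): 1 H each → 3
  1 × C: 3 H
  1 × C (aromatic): no H
  1 × N (aromatic): 1 H
  1 × O: no H
  Total hydrogens = 7.
Molecular formula: C5H7NO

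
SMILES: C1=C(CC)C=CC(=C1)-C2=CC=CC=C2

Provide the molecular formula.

Heavy atoms from the SMILES: 14 C.
Implicit hydrogens by atom environment:
  9 × C (aromatic): 1 H each → 9
  3 × C (aromatic): no H
  1 × C: 3 H
  1 × C: 2 H
  Total hydrogens = 14.
Molecular formula: C14H14

C14H14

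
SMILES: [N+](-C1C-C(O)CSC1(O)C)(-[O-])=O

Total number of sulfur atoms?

The symbol for sulfur appears 1 time in the SMILES.

1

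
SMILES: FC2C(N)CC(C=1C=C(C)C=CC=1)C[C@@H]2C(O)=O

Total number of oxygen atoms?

The symbol for oxygen appears 2 times in the SMILES.

2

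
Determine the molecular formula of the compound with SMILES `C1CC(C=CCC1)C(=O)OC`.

C9H14O2

Heavy atoms from the SMILES: 9 C, 2 O.
Implicit hydrogens by atom environment:
  4 × C: 2 H each → 8
  3 × C: 1 H each → 3
  2 × O: no H
  1 × C: 3 H
  1 × C: no H
  Total hydrogens = 14.
Molecular formula: C9H14O2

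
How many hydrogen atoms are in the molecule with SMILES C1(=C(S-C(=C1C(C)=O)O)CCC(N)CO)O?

Hydrogens are implicit in SMILES; fill each atom to its normal valence:
  4 × C (aromatic): no H
  3 × C: 2 H each → 6
  3 × O: 1 H each → 3
  1 × C: 3 H
  1 × C: 1 H
  1 × C: no H
  1 × N: 2 H
  1 × O: no H
  1 × S (aromatic): no H
  Total hydrogens = 15.

15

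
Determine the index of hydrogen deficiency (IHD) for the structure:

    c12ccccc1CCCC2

5

Molecular formula from the SMILES: C10H12.
DoU = (2C + 2 + N − H − X)/2 = (2·10 + 2 + 0 − 12 − 0)/2 = 10/2 = 5.
(Structurally: 2 ring(s) + 3 π bond(s) = 5.)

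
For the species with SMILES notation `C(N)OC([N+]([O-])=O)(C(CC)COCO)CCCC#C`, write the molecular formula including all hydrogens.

Heavy atoms from the SMILES: 12 C, 2 N, 5 O.
Implicit hydrogens by atom environment:
  7 × C: 2 H each → 14
  3 × O: no H
  2 × C: 1 H each → 2
  2 × C: no H
  1 × C: 3 H
  1 × N: 2 H
  1 × N (charge +1): no H
  1 × O: 1 H
  1 × O (charge -1): no H
  Total hydrogens = 22.
Molecular formula: C12H22N2O5

C12H22N2O5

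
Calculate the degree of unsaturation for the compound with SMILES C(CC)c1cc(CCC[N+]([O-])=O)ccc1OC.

Molecular formula from the SMILES: C13H19NO3.
DoU = (2C + 2 + N − H − X)/2 = (2·13 + 2 + 1 − 19 − 0)/2 = 10/2 = 5.
(Structurally: 1 ring(s) + 4 π bond(s) = 5.)

5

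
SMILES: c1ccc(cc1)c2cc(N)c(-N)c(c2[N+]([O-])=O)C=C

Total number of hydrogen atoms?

Hydrogens are implicit in SMILES; fill each atom to its normal valence:
  6 × C (aromatic): 1 H each → 6
  6 × C (aromatic): no H
  2 × N: 2 H each → 4
  1 × C: 2 H
  1 × C: 1 H
  1 × N (charge +1): no H
  1 × O: no H
  1 × O (charge -1): no H
  Total hydrogens = 13.

13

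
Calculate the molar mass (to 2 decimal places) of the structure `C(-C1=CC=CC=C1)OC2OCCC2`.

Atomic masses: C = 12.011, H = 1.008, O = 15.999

Molecular formula: C11H14O2.
M = 11×12.011 + 14×1.008 + 2×15.999 = 178.23 g/mol.

178.23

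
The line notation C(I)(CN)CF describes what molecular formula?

Heavy atoms from the SMILES: 3 C, 1 F, 1 I, 1 N.
Implicit hydrogens by atom environment:
  2 × C: 2 H each → 4
  1 × C: 1 H
  1 × F: no H
  1 × I: no H
  1 × N: 2 H
  Total hydrogens = 7.
Molecular formula: C3H7FIN

C3H7FIN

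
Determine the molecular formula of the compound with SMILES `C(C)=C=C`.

Heavy atoms from the SMILES: 4 C.
Implicit hydrogens by atom environment:
  1 × C: 3 H
  1 × C: 2 H
  1 × C: 1 H
  1 × C: no H
  Total hydrogens = 6.
Molecular formula: C4H6

C4H6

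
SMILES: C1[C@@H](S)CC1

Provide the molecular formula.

Heavy atoms from the SMILES: 4 C, 1 S.
Implicit hydrogens by atom environment:
  3 × C: 2 H each → 6
  1 × C: 1 H
  1 × S: 1 H
  Total hydrogens = 8.
Molecular formula: C4H8S

C4H8S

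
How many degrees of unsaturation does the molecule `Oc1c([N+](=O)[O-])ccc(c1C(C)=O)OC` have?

Molecular formula from the SMILES: C9H9NO5.
DoU = (2C + 2 + N − H − X)/2 = (2·9 + 2 + 1 − 9 − 0)/2 = 12/2 = 6.
(Structurally: 1 ring(s) + 5 π bond(s) = 6.)

6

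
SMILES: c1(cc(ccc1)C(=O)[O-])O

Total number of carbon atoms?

The symbol for carbon appears 7 times in the SMILES. Lowercase c denotes aromatic carbon and counts toward C.

7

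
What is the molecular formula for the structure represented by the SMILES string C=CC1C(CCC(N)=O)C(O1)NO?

Heavy atoms from the SMILES: 8 C, 2 N, 3 O.
Implicit hydrogens by atom environment:
  4 × C: 1 H each → 4
  3 × C: 2 H each → 6
  2 × O: no H
  1 × C: no H
  1 × N: 2 H
  1 × N: 1 H
  1 × O: 1 H
  Total hydrogens = 14.
Molecular formula: C8H14N2O3

C8H14N2O3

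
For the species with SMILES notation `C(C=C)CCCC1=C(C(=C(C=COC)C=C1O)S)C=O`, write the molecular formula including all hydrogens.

Heavy atoms from the SMILES: 16 C, 3 O, 1 S.
Implicit hydrogens by atom environment:
  5 × C: 2 H each → 10
  5 × C (aromatic): no H
  4 × C: 1 H each → 4
  2 × O: no H
  1 × C: 3 H
  1 × C (aromatic): 1 H
  1 × O: 1 H
  1 × S: 1 H
  Total hydrogens = 20.
Molecular formula: C16H20O3S

C16H20O3S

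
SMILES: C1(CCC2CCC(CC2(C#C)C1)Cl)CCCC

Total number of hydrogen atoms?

Hydrogens are implicit in SMILES; fill each atom to its normal valence:
  9 × C: 2 H each → 18
  4 × C: 1 H each → 4
  2 × C: no H
  1 × C: 3 H
  1 × Cl: no H
  Total hydrogens = 25.

25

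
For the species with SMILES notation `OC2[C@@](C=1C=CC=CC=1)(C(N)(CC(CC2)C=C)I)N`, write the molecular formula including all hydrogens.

Heavy atoms from the SMILES: 15 C, 1 I, 2 N, 1 O.
Implicit hydrogens by atom environment:
  5 × C (aromatic): 1 H each → 5
  4 × C: 2 H each → 8
  3 × C: 1 H each → 3
  2 × C: no H
  2 × N: 2 H each → 4
  1 × C (aromatic): no H
  1 × I: no H
  1 × O: 1 H
  Total hydrogens = 21.
Molecular formula: C15H21IN2O

C15H21IN2O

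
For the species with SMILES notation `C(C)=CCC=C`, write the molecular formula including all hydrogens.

C6H10

Heavy atoms from the SMILES: 6 C.
Implicit hydrogens by atom environment:
  3 × C: 1 H each → 3
  2 × C: 2 H each → 4
  1 × C: 3 H
  Total hydrogens = 10.
Molecular formula: C6H10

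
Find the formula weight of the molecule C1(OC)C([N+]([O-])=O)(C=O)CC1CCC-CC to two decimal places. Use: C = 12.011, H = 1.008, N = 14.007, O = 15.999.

Molecular formula: C11H19NO4.
M = 11×12.011 + 19×1.008 + 1×14.007 + 4×15.999 = 229.28 g/mol.

229.28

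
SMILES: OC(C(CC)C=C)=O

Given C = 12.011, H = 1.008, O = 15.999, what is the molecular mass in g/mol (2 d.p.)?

Molecular formula: C6H10O2.
M = 6×12.011 + 10×1.008 + 2×15.999 = 114.14 g/mol.

114.14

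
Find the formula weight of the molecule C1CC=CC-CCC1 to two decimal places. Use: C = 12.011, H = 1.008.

Molecular formula: C8H14.
M = 8×12.011 + 14×1.008 = 110.20 g/mol.

110.20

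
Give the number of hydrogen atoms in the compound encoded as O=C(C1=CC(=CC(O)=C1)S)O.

6

Hydrogens are implicit in SMILES; fill each atom to its normal valence:
  3 × C (aromatic): 1 H each → 3
  3 × C (aromatic): no H
  2 × O: 1 H each → 2
  1 × C: no H
  1 × O: no H
  1 × S: 1 H
  Total hydrogens = 6.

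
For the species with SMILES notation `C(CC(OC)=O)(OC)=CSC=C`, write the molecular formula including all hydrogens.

C8H12O3S

Heavy atoms from the SMILES: 8 C, 3 O, 1 S.
Implicit hydrogens by atom environment:
  3 × O: no H
  2 × C: 3 H each → 6
  2 × C: 2 H each → 4
  2 × C: 1 H each → 2
  2 × C: no H
  1 × S: no H
  Total hydrogens = 12.
Molecular formula: C8H12O3S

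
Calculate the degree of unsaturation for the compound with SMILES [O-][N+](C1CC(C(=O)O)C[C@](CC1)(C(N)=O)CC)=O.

Molecular formula from the SMILES: C11H18N2O5.
DoU = (2C + 2 + N − H − X)/2 = (2·11 + 2 + 2 − 18 − 0)/2 = 8/2 = 4.
(Structurally: 1 ring(s) + 3 π bond(s) = 4.)

4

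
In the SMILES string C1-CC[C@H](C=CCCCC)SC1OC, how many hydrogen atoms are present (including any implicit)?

Hydrogens are implicit in SMILES; fill each atom to its normal valence:
  6 × C: 2 H each → 12
  4 × C: 1 H each → 4
  2 × C: 3 H each → 6
  1 × O: no H
  1 × S: no H
  Total hydrogens = 22.

22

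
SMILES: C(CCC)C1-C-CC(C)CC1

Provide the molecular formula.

Heavy atoms from the SMILES: 11 C.
Implicit hydrogens by atom environment:
  7 × C: 2 H each → 14
  2 × C: 3 H each → 6
  2 × C: 1 H each → 2
  Total hydrogens = 22.
Molecular formula: C11H22

C11H22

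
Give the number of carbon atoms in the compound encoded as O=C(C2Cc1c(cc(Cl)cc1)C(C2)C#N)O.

12

The symbol for carbon appears 12 times in the SMILES. Lowercase c denotes aromatic carbon and counts toward C.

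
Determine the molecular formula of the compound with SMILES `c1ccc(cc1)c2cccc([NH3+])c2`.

Heavy atoms from the SMILES: 12 C, 1 N.
Implicit hydrogens by atom environment:
  9 × C (aromatic): 1 H each → 9
  3 × C (aromatic): no H
  1 × N (charge +1): 3 H
  Total hydrogens = 12.
Net charge +1.
Molecular formula: C12H12N+

C12H12N+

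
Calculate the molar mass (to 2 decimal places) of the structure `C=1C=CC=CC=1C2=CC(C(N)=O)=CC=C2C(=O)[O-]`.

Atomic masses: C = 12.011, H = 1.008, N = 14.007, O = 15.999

Molecular formula: C14H10NO3-.
M = 14×12.011 + 10×1.008 + 1×14.007 + 3×15.999 = 240.24 g/mol.

240.24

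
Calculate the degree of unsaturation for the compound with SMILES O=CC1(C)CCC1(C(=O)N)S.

3

Molecular formula from the SMILES: C7H11NO2S.
DoU = (2C + 2 + N − H − X)/2 = (2·7 + 2 + 1 − 11 − 0)/2 = 6/2 = 3.
(Structurally: 1 ring(s) + 2 π bond(s) = 3.)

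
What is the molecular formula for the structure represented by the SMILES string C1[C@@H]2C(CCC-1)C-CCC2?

C10H18

Heavy atoms from the SMILES: 10 C.
Implicit hydrogens by atom environment:
  8 × C: 2 H each → 16
  2 × C: 1 H each → 2
  Total hydrogens = 18.
Molecular formula: C10H18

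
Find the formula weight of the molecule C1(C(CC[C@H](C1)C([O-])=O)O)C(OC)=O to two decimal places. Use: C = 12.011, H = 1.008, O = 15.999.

201.20

Molecular formula: C9H13O5-.
M = 9×12.011 + 13×1.008 + 5×15.999 = 201.20 g/mol.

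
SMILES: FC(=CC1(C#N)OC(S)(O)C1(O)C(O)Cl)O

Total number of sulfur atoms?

1

The symbol for sulfur appears 1 time in the SMILES.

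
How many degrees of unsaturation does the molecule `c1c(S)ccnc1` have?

Molecular formula from the SMILES: C5H5NS.
DoU = (2C + 2 + N − H − X)/2 = (2·5 + 2 + 1 − 5 − 0)/2 = 8/2 = 4.
(Structurally: 1 ring(s) + 3 π bond(s) = 4.)

4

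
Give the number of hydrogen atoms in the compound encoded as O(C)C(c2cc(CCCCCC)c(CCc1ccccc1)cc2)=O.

28

Hydrogens are implicit in SMILES; fill each atom to its normal valence:
  8 × C (aromatic): 1 H each → 8
  7 × C: 2 H each → 14
  4 × C (aromatic): no H
  2 × C: 3 H each → 6
  2 × O: no H
  1 × C: no H
  Total hydrogens = 28.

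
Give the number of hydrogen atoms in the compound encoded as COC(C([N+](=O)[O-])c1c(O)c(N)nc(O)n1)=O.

8

Hydrogens are implicit in SMILES; fill each atom to its normal valence:
  4 × C (aromatic): no H
  3 × O: no H
  2 × N (aromatic): no H
  2 × O: 1 H each → 2
  1 × C: 3 H
  1 × C: 1 H
  1 × C: no H
  1 × N: 2 H
  1 × N (charge +1): no H
  1 × O (charge -1): no H
  Total hydrogens = 8.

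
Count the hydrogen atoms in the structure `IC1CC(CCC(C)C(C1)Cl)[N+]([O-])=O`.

15

Hydrogens are implicit in SMILES; fill each atom to its normal valence:
  4 × C: 2 H each → 8
  4 × C: 1 H each → 4
  1 × C: 3 H
  1 × Cl: no H
  1 × I: no H
  1 × N (charge +1): no H
  1 × O: no H
  1 × O (charge -1): no H
  Total hydrogens = 15.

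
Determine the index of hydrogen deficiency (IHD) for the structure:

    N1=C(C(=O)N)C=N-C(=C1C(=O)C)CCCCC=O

Molecular formula from the SMILES: C12H15N3O3.
DoU = (2C + 2 + N − H − X)/2 = (2·12 + 2 + 3 − 15 − 0)/2 = 14/2 = 7.
(Structurally: 1 ring(s) + 6 π bond(s) = 7.)

7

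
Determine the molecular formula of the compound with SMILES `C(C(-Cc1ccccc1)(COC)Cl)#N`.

Heavy atoms from the SMILES: 11 C, 1 Cl, 1 N, 1 O.
Implicit hydrogens by atom environment:
  5 × C (aromatic): 1 H each → 5
  2 × C: 2 H each → 4
  2 × C: no H
  1 × C: 3 H
  1 × C (aromatic): no H
  1 × Cl: no H
  1 × N: no H
  1 × O: no H
  Total hydrogens = 12.
Molecular formula: C11H12ClNO

C11H12ClNO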